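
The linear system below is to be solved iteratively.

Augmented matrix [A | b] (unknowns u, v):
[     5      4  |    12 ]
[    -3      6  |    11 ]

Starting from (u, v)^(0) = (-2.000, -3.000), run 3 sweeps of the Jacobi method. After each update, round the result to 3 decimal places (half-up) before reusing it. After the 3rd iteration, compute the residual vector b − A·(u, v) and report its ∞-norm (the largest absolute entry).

Iteration 1:
  u = (12 - (4)·-3.000) / (5) = 4.800
  v = (11 - (-3)·-2.000) / (6) = 0.833
Iteration 2:
  u = (12 - (4)·0.833) / (5) = 1.734
  v = (11 - (-3)·4.800) / (6) = 4.233
Iteration 3:
  u = (12 - (4)·4.233) / (5) = -0.986
  v = (11 - (-3)·1.734) / (6) = 2.700
Residual b − A·x = (6.130, -8.158); ∞-norm = 8.158

8.158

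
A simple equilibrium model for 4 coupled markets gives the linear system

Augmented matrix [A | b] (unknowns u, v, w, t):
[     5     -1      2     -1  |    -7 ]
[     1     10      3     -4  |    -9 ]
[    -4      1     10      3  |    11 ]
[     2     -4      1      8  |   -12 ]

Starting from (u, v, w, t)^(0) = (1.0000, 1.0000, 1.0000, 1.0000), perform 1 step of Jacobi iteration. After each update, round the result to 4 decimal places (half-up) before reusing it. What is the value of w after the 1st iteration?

1.1000

Iteration 1:
  u = (-7 - (-1)·1.0000 - (2)·1.0000 - (-1)·1.0000) / (5) = -1.4000
  v = (-9 - (1)·1.0000 - (3)·1.0000 - (-4)·1.0000) / (10) = -0.9000
  w = (11 - (-4)·1.0000 - (1)·1.0000 - (3)·1.0000) / (10) = 1.1000
  t = (-12 - (2)·1.0000 - (-4)·1.0000 - (1)·1.0000) / (8) = -1.3750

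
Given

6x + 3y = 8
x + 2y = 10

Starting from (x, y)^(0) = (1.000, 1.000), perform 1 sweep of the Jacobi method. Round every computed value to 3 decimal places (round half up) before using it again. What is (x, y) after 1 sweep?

(0.833, 4.500)

Iteration 1:
  x = (8 - (3)·1.000) / (6) = 0.833
  y = (10 - (1)·1.000) / (2) = 4.500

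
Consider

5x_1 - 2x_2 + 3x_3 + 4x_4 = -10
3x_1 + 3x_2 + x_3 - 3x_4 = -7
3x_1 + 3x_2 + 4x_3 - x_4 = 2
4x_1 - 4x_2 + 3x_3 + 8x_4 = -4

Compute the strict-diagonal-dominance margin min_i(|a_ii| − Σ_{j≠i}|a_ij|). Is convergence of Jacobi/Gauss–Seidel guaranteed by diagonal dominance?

-4

row 1: |5| − (2+3+4) = -4
row 2: |3| − (3+1+3) = -4
row 3: |4| − (3+3+1) = -3
row 4: |8| − (4+4+3) = -3
minimum over rows = -4 → not strictly diagonally dominant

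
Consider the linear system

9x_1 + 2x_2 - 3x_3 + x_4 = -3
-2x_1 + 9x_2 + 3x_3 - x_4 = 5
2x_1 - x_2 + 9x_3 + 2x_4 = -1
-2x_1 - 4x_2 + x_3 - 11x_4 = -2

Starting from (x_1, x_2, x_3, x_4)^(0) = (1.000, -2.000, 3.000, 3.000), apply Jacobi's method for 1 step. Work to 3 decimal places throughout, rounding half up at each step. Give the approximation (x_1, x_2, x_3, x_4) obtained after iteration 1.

Iteration 1:
  x_1 = (-3 - (2)·-2.000 - (-3)·3.000 - (1)·3.000) / (9) = 0.778
  x_2 = (5 - (-2)·1.000 - (3)·3.000 - (-1)·3.000) / (9) = 0.111
  x_3 = (-1 - (2)·1.000 - (-1)·-2.000 - (2)·3.000) / (9) = -1.222
  x_4 = (-2 - (-2)·1.000 - (-4)·-2.000 - (1)·3.000) / (-11) = 1.000

(0.778, 0.111, -1.222, 1.000)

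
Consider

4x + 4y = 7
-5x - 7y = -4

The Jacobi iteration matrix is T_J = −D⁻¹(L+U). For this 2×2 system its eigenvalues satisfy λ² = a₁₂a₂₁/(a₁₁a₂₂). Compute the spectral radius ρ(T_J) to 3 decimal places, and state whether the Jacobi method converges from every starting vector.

0.845

a₁₂a₂₁/(a₁₁a₂₂) = (4)·(-5) / ((4)·(-7)) = 0.714286
ρ = √|0.714286| = √0.714286 = 0.845
ρ < 1, so Jacobi converges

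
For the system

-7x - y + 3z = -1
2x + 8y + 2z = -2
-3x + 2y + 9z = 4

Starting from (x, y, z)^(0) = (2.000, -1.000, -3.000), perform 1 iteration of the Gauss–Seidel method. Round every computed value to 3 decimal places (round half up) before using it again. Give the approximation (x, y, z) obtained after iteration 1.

Iteration 1:
  x = (-1 - (-1)·-1.000 - (3)·-3.000) / (-7) = -1.000
  y = (-2 - (2)·-1.000 - (2)·-3.000) / (8) = 0.750
  z = (4 - (-3)·-1.000 - (2)·0.750) / (9) = -0.056

(-1.000, 0.750, -0.056)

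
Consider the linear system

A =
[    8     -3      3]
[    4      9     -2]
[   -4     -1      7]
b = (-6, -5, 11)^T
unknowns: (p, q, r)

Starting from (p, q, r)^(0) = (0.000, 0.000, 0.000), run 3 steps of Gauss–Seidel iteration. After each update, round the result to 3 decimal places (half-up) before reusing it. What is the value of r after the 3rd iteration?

Iteration 1:
  p = (-6 - (-3)·0.000 - (3)·0.000) / (8) = -0.750
  q = (-5 - (4)·-0.750 - (-2)·0.000) / (9) = -0.222
  r = (11 - (-4)·-0.750 - (-1)·-0.222) / (7) = 1.111
Iteration 2:
  p = (-6 - (-3)·-0.222 - (3)·1.111) / (8) = -1.250
  q = (-5 - (4)·-1.250 - (-2)·1.111) / (9) = 0.247
  r = (11 - (-4)·-1.250 - (-1)·0.247) / (7) = 0.892
Iteration 3:
  p = (-6 - (-3)·0.247 - (3)·0.892) / (8) = -0.992
  q = (-5 - (4)·-0.992 - (-2)·0.892) / (9) = 0.084
  r = (11 - (-4)·-0.992 - (-1)·0.084) / (7) = 1.017

1.017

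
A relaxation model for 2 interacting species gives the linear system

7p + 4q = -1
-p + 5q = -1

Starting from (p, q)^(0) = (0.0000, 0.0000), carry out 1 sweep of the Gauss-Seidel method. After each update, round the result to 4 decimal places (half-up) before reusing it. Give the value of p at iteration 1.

Iteration 1:
  p = (-1 - (4)·0.0000) / (7) = -0.1429
  q = (-1 - (-1)·-0.1429) / (5) = -0.2286

-0.1429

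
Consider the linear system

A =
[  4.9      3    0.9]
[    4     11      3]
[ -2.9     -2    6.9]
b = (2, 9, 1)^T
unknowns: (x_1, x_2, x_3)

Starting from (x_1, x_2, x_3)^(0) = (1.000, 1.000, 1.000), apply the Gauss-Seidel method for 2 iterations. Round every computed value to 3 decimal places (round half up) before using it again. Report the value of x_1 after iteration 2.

-0.046

Iteration 1:
  x_1 = (2 - (3)·1.000 - (0.9)·1.000) / (4.9) = -0.388
  x_2 = (9 - (4)·-0.388 - (3)·1.000) / (11) = 0.687
  x_3 = (1 - (-2.9)·-0.388 - (-2)·0.687) / (6.9) = 0.181
Iteration 2:
  x_1 = (2 - (3)·0.687 - (0.9)·0.181) / (4.9) = -0.046
  x_2 = (9 - (4)·-0.046 - (3)·0.181) / (11) = 0.786
  x_3 = (1 - (-2.9)·-0.046 - (-2)·0.786) / (6.9) = 0.353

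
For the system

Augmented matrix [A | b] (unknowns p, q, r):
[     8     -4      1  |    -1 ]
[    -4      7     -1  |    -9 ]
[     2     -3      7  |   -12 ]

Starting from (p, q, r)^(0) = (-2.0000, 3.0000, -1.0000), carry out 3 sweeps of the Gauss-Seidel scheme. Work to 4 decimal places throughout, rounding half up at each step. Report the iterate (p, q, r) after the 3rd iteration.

Iteration 1:
  p = (-1 - (-4)·3.0000 - (1)·-1.0000) / (8) = 1.5000
  q = (-9 - (-4)·1.5000 - (-1)·-1.0000) / (7) = -0.5714
  r = (-12 - (2)·1.5000 - (-3)·-0.5714) / (7) = -2.3877
Iteration 2:
  p = (-1 - (-4)·-0.5714 - (1)·-2.3877) / (8) = -0.1122
  q = (-9 - (-4)·-0.1122 - (-1)·-2.3877) / (7) = -1.6909
  r = (-12 - (2)·-0.1122 - (-3)·-1.6909) / (7) = -2.4069
Iteration 3:
  p = (-1 - (-4)·-1.6909 - (1)·-2.4069) / (8) = -0.6696
  q = (-9 - (-4)·-0.6696 - (-1)·-2.4069) / (7) = -2.0122
  r = (-12 - (2)·-0.6696 - (-3)·-2.0122) / (7) = -2.3853

(-0.6696, -2.0122, -2.3853)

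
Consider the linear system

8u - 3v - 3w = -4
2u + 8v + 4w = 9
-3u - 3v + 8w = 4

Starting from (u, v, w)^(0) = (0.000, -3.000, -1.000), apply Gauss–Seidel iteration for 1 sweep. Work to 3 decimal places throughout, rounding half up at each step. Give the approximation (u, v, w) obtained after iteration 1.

(-2.000, 2.125, 0.547)

Iteration 1:
  u = (-4 - (-3)·-3.000 - (-3)·-1.000) / (8) = -2.000
  v = (9 - (2)·-2.000 - (4)·-1.000) / (8) = 2.125
  w = (4 - (-3)·-2.000 - (-3)·2.125) / (8) = 0.547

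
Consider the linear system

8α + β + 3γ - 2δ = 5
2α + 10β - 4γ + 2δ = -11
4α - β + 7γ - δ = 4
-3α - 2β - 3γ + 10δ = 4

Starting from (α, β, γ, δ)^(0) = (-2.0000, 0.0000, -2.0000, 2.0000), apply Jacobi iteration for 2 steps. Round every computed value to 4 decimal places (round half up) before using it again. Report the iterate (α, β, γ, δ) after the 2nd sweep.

Iteration 1:
  α = (5 - (1)·0.0000 - (3)·-2.0000 - (-2)·2.0000) / (8) = 1.8750
  β = (-11 - (2)·-2.0000 - (-4)·-2.0000 - (2)·2.0000) / (10) = -1.9000
  γ = (4 - (4)·-2.0000 - (-1)·0.0000 - (-1)·2.0000) / (7) = 2.0000
  δ = (4 - (-3)·-2.0000 - (-2)·0.0000 - (-3)·-2.0000) / (10) = -0.8000
Iteration 2:
  α = (5 - (1)·-1.9000 - (3)·2.0000 - (-2)·-0.8000) / (8) = -0.0875
  β = (-11 - (2)·1.8750 - (-4)·2.0000 - (2)·-0.8000) / (10) = -0.5150
  γ = (4 - (4)·1.8750 - (-1)·-1.9000 - (-1)·-0.8000) / (7) = -0.8857
  δ = (4 - (-3)·1.8750 - (-2)·-1.9000 - (-3)·2.0000) / (10) = 1.1825

(-0.0875, -0.5150, -0.8857, 1.1825)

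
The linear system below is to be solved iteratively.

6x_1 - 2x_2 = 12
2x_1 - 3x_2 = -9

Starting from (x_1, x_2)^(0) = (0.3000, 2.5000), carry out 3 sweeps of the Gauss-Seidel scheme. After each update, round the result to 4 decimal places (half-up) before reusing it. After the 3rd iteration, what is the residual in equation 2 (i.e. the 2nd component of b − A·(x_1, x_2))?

Iteration 1:
  x_1 = (12 - (-2)·2.5000) / (6) = 2.8333
  x_2 = (-9 - (2)·2.8333) / (-3) = 4.8889
Iteration 2:
  x_1 = (12 - (-2)·4.8889) / (6) = 3.6296
  x_2 = (-9 - (2)·3.6296) / (-3) = 5.4197
Iteration 3:
  x_1 = (12 - (-2)·5.4197) / (6) = 3.8066
  x_2 = (-9 - (2)·3.8066) / (-3) = 5.5377
Residual b − A·x = (0.2358, -0.0001)

-0.0001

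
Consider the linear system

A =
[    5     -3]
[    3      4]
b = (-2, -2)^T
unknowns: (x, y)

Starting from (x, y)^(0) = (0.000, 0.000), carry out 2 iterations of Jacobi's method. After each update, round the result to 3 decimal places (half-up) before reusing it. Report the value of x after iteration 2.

-0.700

Iteration 1:
  x = (-2 - (-3)·0.000) / (5) = -0.400
  y = (-2 - (3)·0.000) / (4) = -0.500
Iteration 2:
  x = (-2 - (-3)·-0.500) / (5) = -0.700
  y = (-2 - (3)·-0.400) / (4) = -0.200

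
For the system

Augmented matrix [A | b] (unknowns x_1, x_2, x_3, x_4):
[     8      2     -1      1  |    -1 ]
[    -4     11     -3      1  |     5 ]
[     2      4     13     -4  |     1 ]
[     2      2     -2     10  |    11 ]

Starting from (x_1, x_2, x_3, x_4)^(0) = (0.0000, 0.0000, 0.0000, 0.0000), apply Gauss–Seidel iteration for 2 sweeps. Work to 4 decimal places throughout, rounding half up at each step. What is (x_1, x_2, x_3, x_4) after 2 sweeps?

Iteration 1:
  x_1 = (-1 - (2)·0.0000 - (-1)·0.0000 - (1)·0.0000) / (8) = -0.1250
  x_2 = (5 - (-4)·-0.1250 - (-3)·0.0000 - (1)·0.0000) / (11) = 0.4091
  x_3 = (1 - (2)·-0.1250 - (4)·0.4091 - (-4)·0.0000) / (13) = -0.0297
  x_4 = (11 - (2)·-0.1250 - (2)·0.4091 - (-2)·-0.0297) / (10) = 1.0372
Iteration 2:
  x_1 = (-1 - (2)·0.4091 - (-1)·-0.0297 - (1)·1.0372) / (8) = -0.3606
  x_2 = (5 - (-4)·-0.3606 - (-3)·-0.0297 - (1)·1.0372) / (11) = 0.2210
  x_3 = (1 - (2)·-0.3606 - (4)·0.2210 - (-4)·1.0372) / (13) = 0.3835
  x_4 = (11 - (2)·-0.3606 - (2)·0.2210 - (-2)·0.3835) / (10) = 1.2046

(-0.3606, 0.2210, 0.3835, 1.2046)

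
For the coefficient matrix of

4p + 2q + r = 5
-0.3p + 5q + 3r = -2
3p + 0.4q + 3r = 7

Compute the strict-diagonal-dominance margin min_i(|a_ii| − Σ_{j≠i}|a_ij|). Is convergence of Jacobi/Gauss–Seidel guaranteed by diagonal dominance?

row 1: |4| − (2+1) = 1
row 2: |5| − (0.3+3) = 1.7
row 3: |3| − (3+0.4) = -0.4
minimum over rows = -0.4 → not strictly diagonally dominant

-0.4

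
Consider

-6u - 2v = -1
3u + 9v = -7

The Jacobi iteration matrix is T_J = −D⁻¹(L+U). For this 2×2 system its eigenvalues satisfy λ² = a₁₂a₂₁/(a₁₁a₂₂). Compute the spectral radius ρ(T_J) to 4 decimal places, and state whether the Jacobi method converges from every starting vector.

0.3333

a₁₂a₂₁/(a₁₁a₂₂) = (-2)·(3) / ((-6)·(9)) = 0.111111
ρ = √|0.111111| = √0.111111 = 0.3333
ρ < 1, so Jacobi converges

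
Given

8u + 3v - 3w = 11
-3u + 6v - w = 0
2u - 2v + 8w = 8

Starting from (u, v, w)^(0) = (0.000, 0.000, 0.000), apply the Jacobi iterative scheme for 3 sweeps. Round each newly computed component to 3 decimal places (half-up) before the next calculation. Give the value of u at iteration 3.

Iteration 1:
  u = (11 - (3)·0.000 - (-3)·0.000) / (8) = 1.375
  v = (0 - (-3)·0.000 - (-1)·0.000) / (6) = 0.000
  w = (8 - (2)·0.000 - (-2)·0.000) / (8) = 1.000
Iteration 2:
  u = (11 - (3)·0.000 - (-3)·1.000) / (8) = 1.750
  v = (0 - (-3)·1.375 - (-1)·1.000) / (6) = 0.854
  w = (8 - (2)·1.375 - (-2)·0.000) / (8) = 0.656
Iteration 3:
  u = (11 - (3)·0.854 - (-3)·0.656) / (8) = 1.301
  v = (0 - (-3)·1.750 - (-1)·0.656) / (6) = 0.984
  w = (8 - (2)·1.750 - (-2)·0.854) / (8) = 0.776

1.301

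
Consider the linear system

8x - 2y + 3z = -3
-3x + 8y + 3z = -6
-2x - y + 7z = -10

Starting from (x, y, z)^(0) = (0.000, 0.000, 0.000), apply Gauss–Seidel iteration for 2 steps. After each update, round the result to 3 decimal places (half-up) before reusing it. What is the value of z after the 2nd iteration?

-1.438

Iteration 1:
  x = (-3 - (-2)·0.000 - (3)·0.000) / (8) = -0.375
  y = (-6 - (-3)·-0.375 - (3)·0.000) / (8) = -0.891
  z = (-10 - (-2)·-0.375 - (-1)·-0.891) / (7) = -1.663
Iteration 2:
  x = (-3 - (-2)·-0.891 - (3)·-1.663) / (8) = 0.026
  y = (-6 - (-3)·0.026 - (3)·-1.663) / (8) = -0.117
  z = (-10 - (-2)·0.026 - (-1)·-0.117) / (7) = -1.438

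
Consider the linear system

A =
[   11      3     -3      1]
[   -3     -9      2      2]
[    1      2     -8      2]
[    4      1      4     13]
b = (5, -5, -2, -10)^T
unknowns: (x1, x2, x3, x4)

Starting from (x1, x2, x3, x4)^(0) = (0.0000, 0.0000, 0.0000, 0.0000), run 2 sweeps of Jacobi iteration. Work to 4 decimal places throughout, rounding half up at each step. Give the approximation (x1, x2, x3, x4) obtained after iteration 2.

Iteration 1:
  x1 = (5 - (3)·0.0000 - (-3)·0.0000 - (1)·0.0000) / (11) = 0.4545
  x2 = (-5 - (-3)·0.0000 - (2)·0.0000 - (2)·0.0000) / (-9) = 0.5556
  x3 = (-2 - (1)·0.0000 - (2)·0.0000 - (2)·0.0000) / (-8) = 0.2500
  x4 = (-10 - (4)·0.0000 - (1)·0.0000 - (4)·0.0000) / (13) = -0.7692
Iteration 2:
  x1 = (5 - (3)·0.5556 - (-3)·0.2500 - (1)·-0.7692) / (11) = 0.4411
  x2 = (-5 - (-3)·0.4545 - (2)·0.2500 - (2)·-0.7692) / (-9) = 0.2887
  x3 = (-2 - (1)·0.4545 - (2)·0.5556 - (2)·-0.7692) / (-8) = 0.2534
  x4 = (-10 - (4)·0.4545 - (1)·0.5556 - (4)·0.2500) / (13) = -1.0287

(0.4411, 0.2887, 0.2534, -1.0287)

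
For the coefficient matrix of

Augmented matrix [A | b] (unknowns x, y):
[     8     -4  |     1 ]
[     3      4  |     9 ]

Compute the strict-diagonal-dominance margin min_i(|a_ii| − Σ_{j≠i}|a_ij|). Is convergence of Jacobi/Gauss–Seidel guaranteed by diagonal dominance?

1

row 1: |8| − (4) = 4
row 2: |4| − (3) = 1
minimum over rows = 1 → strictly diagonally dominant (convergence guaranteed)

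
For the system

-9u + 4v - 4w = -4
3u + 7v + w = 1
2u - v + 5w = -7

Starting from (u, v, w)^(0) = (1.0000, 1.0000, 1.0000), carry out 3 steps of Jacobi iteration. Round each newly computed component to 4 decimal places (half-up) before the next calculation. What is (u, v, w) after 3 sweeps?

(1.2642, -0.0331, -1.7498)

Iteration 1:
  u = (-4 - (4)·1.0000 - (-4)·1.0000) / (-9) = 0.4444
  v = (1 - (3)·1.0000 - (1)·1.0000) / (7) = -0.4286
  w = (-7 - (2)·1.0000 - (-1)·1.0000) / (5) = -1.6000
Iteration 2:
  u = (-4 - (4)·-0.4286 - (-4)·-1.6000) / (-9) = 0.9651
  v = (1 - (3)·0.4444 - (1)·-1.6000) / (7) = 0.1810
  w = (-7 - (2)·0.4444 - (-1)·-0.4286) / (5) = -1.6635
Iteration 3:
  u = (-4 - (4)·0.1810 - (-4)·-1.6635) / (-9) = 1.2642
  v = (1 - (3)·0.9651 - (1)·-1.6635) / (7) = -0.0331
  w = (-7 - (2)·0.9651 - (-1)·0.1810) / (5) = -1.7498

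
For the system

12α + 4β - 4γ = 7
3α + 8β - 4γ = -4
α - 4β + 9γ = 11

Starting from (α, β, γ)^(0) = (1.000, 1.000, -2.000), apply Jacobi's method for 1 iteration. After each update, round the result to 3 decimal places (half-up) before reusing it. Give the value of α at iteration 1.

Iteration 1:
  α = (7 - (4)·1.000 - (-4)·-2.000) / (12) = -0.417
  β = (-4 - (3)·1.000 - (-4)·-2.000) / (8) = -1.875
  γ = (11 - (1)·1.000 - (-4)·1.000) / (9) = 1.556

-0.417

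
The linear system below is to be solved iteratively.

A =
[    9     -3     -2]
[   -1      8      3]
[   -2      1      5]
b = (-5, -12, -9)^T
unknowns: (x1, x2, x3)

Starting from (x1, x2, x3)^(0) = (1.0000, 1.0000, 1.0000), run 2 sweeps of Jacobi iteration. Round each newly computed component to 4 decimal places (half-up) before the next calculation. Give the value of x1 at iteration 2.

Iteration 1:
  x1 = (-5 - (-3)·1.0000 - (-2)·1.0000) / (9) = 0.0000
  x2 = (-12 - (-1)·1.0000 - (3)·1.0000) / (8) = -1.7500
  x3 = (-9 - (-2)·1.0000 - (1)·1.0000) / (5) = -1.6000
Iteration 2:
  x1 = (-5 - (-3)·-1.7500 - (-2)·-1.6000) / (9) = -1.4944
  x2 = (-12 - (-1)·0.0000 - (3)·-1.6000) / (8) = -0.9000
  x3 = (-9 - (-2)·0.0000 - (1)·-1.7500) / (5) = -1.4500

-1.4944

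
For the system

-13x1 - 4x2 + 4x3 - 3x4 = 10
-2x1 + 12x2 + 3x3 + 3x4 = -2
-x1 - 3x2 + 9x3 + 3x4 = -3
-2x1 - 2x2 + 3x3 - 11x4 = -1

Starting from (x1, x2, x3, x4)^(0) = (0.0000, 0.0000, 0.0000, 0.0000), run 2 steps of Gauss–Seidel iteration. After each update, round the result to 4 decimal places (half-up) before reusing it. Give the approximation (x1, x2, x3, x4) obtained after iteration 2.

Iteration 1:
  x1 = (10 - (-4)·0.0000 - (4)·0.0000 - (-3)·0.0000) / (-13) = -0.7692
  x2 = (-2 - (-2)·-0.7692 - (3)·0.0000 - (3)·0.0000) / (12) = -0.2949
  x3 = (-3 - (-1)·-0.7692 - (-3)·-0.2949 - (3)·0.0000) / (9) = -0.5171
  x4 = (-1 - (-2)·-0.7692 - (-2)·-0.2949 - (3)·-0.5171) / (-11) = 0.1434
Iteration 2:
  x1 = (10 - (-4)·-0.2949 - (4)·-0.5171 - (-3)·0.1434) / (-13) = -0.8707
  x2 = (-2 - (-2)·-0.8707 - (3)·-0.5171 - (3)·0.1434) / (12) = -0.2184
  x3 = (-3 - (-1)·-0.8707 - (-3)·-0.2184 - (3)·0.1434) / (9) = -0.5507
  x4 = (-1 - (-2)·-0.8707 - (-2)·-0.2184 - (3)·-0.5507) / (-11) = 0.1387

(-0.8707, -0.2184, -0.5507, 0.1387)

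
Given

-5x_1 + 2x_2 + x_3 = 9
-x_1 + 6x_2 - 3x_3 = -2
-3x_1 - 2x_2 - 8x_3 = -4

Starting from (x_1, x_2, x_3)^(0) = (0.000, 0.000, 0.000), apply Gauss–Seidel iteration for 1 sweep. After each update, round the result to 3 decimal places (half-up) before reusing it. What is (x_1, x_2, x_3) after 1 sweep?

Iteration 1:
  x_1 = (9 - (2)·0.000 - (1)·0.000) / (-5) = -1.800
  x_2 = (-2 - (-1)·-1.800 - (-3)·0.000) / (6) = -0.633
  x_3 = (-4 - (-3)·-1.800 - (-2)·-0.633) / (-8) = 1.333

(-1.800, -0.633, 1.333)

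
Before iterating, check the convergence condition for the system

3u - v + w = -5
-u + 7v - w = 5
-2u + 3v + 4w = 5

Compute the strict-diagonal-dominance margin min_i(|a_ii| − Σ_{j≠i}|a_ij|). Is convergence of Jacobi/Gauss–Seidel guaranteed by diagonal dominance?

row 1: |3| − (1+1) = 1
row 2: |7| − (1+1) = 5
row 3: |4| − (2+3) = -1
minimum over rows = -1 → not strictly diagonally dominant

-1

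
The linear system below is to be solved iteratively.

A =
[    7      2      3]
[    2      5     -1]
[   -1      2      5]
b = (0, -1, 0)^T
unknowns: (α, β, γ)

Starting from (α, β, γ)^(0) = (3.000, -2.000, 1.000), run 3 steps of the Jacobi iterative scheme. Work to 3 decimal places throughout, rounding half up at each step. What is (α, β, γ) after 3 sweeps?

(-0.225, 0.005, -0.061)

Iteration 1:
  α = (0 - (2)·-2.000 - (3)·1.000) / (7) = 0.143
  β = (-1 - (2)·3.000 - (-1)·1.000) / (5) = -1.200
  γ = (0 - (-1)·3.000 - (2)·-2.000) / (5) = 1.400
Iteration 2:
  α = (0 - (2)·-1.200 - (3)·1.400) / (7) = -0.257
  β = (-1 - (2)·0.143 - (-1)·1.400) / (5) = 0.023
  γ = (0 - (-1)·0.143 - (2)·-1.200) / (5) = 0.509
Iteration 3:
  α = (0 - (2)·0.023 - (3)·0.509) / (7) = -0.225
  β = (-1 - (2)·-0.257 - (-1)·0.509) / (5) = 0.005
  γ = (0 - (-1)·-0.257 - (2)·0.023) / (5) = -0.061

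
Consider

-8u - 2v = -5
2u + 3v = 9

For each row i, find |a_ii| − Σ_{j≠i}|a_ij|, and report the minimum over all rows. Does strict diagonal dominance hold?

row 1: |-8| − (2) = 6
row 2: |3| − (2) = 1
minimum over rows = 1 → strictly diagonally dominant (convergence guaranteed)

1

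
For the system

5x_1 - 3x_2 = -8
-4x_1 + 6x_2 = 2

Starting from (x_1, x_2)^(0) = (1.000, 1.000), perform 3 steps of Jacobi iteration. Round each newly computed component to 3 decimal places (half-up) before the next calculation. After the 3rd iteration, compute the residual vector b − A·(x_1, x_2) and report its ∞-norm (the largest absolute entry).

3.202

Iteration 1:
  x_1 = (-8 - (-3)·1.000) / (5) = -1.000
  x_2 = (2 - (-4)·1.000) / (6) = 1.000
Iteration 2:
  x_1 = (-8 - (-3)·1.000) / (5) = -1.000
  x_2 = (2 - (-4)·-1.000) / (6) = -0.333
Iteration 3:
  x_1 = (-8 - (-3)·-0.333) / (5) = -1.800
  x_2 = (2 - (-4)·-1.000) / (6) = -0.333
Residual b − A·x = (0.001, -3.202); ∞-norm = 3.202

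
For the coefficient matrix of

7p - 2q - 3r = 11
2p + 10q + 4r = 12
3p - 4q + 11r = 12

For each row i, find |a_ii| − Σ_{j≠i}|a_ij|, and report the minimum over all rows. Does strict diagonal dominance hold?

2

row 1: |7| − (2+3) = 2
row 2: |10| − (2+4) = 4
row 3: |11| − (3+4) = 4
minimum over rows = 2 → strictly diagonally dominant (convergence guaranteed)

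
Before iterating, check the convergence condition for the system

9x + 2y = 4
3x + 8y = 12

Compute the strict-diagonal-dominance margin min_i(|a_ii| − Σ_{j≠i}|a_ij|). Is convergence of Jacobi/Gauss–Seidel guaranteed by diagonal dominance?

5

row 1: |9| − (2) = 7
row 2: |8| − (3) = 5
minimum over rows = 5 → strictly diagonally dominant (convergence guaranteed)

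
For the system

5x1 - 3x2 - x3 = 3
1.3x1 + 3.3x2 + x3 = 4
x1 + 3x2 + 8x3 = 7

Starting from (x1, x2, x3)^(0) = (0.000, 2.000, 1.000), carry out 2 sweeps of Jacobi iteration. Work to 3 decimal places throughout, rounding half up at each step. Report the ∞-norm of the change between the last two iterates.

0.830

Iteration 1:
  x1 = (3 - (-3)·2.000 - (-1)·1.000) / (5) = 2.000
  x2 = (4 - (1.3)·0.000 - (1)·1.000) / (3.3) = 0.909
  x3 = (7 - (1)·0.000 - (3)·2.000) / (8) = 0.125
Iteration 2:
  x1 = (3 - (-3)·0.909 - (-1)·0.125) / (5) = 1.170
  x2 = (4 - (1.3)·2.000 - (1)·0.125) / (3.3) = 0.386
  x3 = (7 - (1)·2.000 - (3)·0.909) / (8) = 0.284
Change: (-0.830, -0.523, 0.159) → max |·| = 0.830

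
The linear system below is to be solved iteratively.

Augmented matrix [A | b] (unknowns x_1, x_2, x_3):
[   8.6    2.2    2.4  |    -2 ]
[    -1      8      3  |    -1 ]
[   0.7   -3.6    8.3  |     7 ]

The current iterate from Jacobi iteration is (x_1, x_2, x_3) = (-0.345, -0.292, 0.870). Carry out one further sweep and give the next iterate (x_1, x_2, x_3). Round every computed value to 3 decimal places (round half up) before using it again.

One sweep:
  x_1 = (-2 - (2.2)·-0.292 - (2.4)·0.870) / (8.6) = -0.401
  x_2 = (-1 - (-1)·-0.345 - (3)·0.870) / (8) = -0.494
  x_3 = (7 - (0.7)·-0.345 - (-3.6)·-0.292) / (8.3) = 0.746

(-0.401, -0.494, 0.746)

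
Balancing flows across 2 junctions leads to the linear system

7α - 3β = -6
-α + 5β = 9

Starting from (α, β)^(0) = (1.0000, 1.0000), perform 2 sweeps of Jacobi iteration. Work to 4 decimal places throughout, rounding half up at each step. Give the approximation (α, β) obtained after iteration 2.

(0.0000, 1.7143)

Iteration 1:
  α = (-6 - (-3)·1.0000) / (7) = -0.4286
  β = (9 - (-1)·1.0000) / (5) = 2.0000
Iteration 2:
  α = (-6 - (-3)·2.0000) / (7) = 0.0000
  β = (9 - (-1)·-0.4286) / (5) = 1.7143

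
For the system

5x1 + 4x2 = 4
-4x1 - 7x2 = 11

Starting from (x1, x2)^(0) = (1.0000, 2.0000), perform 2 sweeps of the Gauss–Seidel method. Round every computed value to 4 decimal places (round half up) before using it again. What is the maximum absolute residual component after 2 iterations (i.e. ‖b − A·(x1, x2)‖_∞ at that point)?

5.6946

Iteration 1:
  x1 = (4 - (4)·2.0000) / (5) = -0.8000
  x2 = (11 - (-4)·-0.8000) / (-7) = -1.1143
Iteration 2:
  x1 = (4 - (4)·-1.1143) / (5) = 1.6914
  x2 = (11 - (-4)·1.6914) / (-7) = -2.5379
Residual b − A·x = (5.6946, 0.0003); ∞-norm = 5.6946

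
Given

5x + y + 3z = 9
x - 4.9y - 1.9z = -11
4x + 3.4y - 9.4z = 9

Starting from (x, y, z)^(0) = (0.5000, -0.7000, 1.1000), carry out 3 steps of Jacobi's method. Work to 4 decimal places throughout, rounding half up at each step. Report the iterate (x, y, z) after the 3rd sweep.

Iteration 1:
  x = (9 - (1)·-0.7000 - (3)·1.1000) / (5) = 1.2800
  y = (-11 - (1)·0.5000 - (-1.9)·1.1000) / (-4.9) = 1.9204
  z = (9 - (4)·0.5000 - (3.4)·-0.7000) / (-9.4) = -0.9979
Iteration 2:
  x = (9 - (1)·1.9204 - (3)·-0.9979) / (5) = 2.0147
  y = (-11 - (1)·1.2800 - (-1.9)·-0.9979) / (-4.9) = 2.8931
  z = (9 - (4)·1.2800 - (3.4)·1.9204) / (-9.4) = 0.2818
Iteration 3:
  x = (9 - (1)·2.8931 - (3)·0.2818) / (5) = 1.0523
  y = (-11 - (1)·2.0147 - (-1.9)·0.2818) / (-4.9) = 2.5468
  z = (9 - (4)·2.0147 - (3.4)·2.8931) / (-9.4) = 0.9463

(1.0523, 2.5468, 0.9463)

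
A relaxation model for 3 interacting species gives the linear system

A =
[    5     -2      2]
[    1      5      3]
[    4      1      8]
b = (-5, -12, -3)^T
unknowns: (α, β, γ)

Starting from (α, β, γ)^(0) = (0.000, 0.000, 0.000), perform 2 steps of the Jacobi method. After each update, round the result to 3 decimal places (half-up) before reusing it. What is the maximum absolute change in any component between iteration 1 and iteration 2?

0.810

Iteration 1:
  α = (-5 - (-2)·0.000 - (2)·0.000) / (5) = -1.000
  β = (-12 - (1)·0.000 - (3)·0.000) / (5) = -2.400
  γ = (-3 - (4)·0.000 - (1)·0.000) / (8) = -0.375
Iteration 2:
  α = (-5 - (-2)·-2.400 - (2)·-0.375) / (5) = -1.810
  β = (-12 - (1)·-1.000 - (3)·-0.375) / (5) = -1.975
  γ = (-3 - (4)·-1.000 - (1)·-2.400) / (8) = 0.425
Change: (-0.810, 0.425, 0.800) → max |·| = 0.810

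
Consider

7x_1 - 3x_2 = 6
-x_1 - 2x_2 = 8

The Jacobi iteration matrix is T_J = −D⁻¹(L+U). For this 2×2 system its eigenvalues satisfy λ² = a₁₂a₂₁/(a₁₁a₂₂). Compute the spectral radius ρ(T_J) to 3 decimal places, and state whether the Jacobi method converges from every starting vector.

a₁₂a₂₁/(a₁₁a₂₂) = (-3)·(-1) / ((7)·(-2)) = -0.214286
ρ = √|-0.214286| = √0.214286 = 0.463
ρ < 1, so Jacobi converges

0.463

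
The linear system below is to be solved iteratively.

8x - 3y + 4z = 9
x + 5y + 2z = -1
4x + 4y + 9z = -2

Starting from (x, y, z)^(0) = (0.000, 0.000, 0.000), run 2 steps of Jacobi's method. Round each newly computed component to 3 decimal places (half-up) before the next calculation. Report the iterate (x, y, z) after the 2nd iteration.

(1.161, -0.336, -0.633)

Iteration 1:
  x = (9 - (-3)·0.000 - (4)·0.000) / (8) = 1.125
  y = (-1 - (1)·0.000 - (2)·0.000) / (5) = -0.200
  z = (-2 - (4)·0.000 - (4)·0.000) / (9) = -0.222
Iteration 2:
  x = (9 - (-3)·-0.200 - (4)·-0.222) / (8) = 1.161
  y = (-1 - (1)·1.125 - (2)·-0.222) / (5) = -0.336
  z = (-2 - (4)·1.125 - (4)·-0.200) / (9) = -0.633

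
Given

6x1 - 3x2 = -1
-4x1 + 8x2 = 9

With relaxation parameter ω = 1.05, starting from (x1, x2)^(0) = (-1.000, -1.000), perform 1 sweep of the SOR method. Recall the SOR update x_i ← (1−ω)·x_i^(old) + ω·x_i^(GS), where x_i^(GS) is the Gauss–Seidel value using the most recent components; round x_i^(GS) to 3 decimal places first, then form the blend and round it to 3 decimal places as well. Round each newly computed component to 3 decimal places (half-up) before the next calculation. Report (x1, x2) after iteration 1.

(-0.650, 0.890)

Iteration 1:
  x1: GS value = (-1 - (-3)·-1.000) / (6) = -0.667;  x1 ← (1−ω)·-1.000 + ω·-0.667 = -0.650
  x2: GS value = (9 - (-4)·-0.650) / (8) = 0.800;  x2 ← (1−ω)·-1.000 + ω·0.800 = 0.890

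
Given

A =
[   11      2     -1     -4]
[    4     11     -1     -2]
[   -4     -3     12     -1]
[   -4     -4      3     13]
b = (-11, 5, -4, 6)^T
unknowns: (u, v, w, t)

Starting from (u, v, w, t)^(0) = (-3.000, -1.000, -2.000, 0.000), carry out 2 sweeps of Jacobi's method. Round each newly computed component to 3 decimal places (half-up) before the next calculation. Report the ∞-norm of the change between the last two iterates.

Iteration 1:
  u = (-11 - (2)·-1.000 - (-1)·-2.000 - (-4)·0.000) / (11) = -1.000
  v = (5 - (4)·-3.000 - (-1)·-2.000 - (-2)·0.000) / (11) = 1.364
  w = (-4 - (-4)·-3.000 - (-3)·-1.000 - (-1)·0.000) / (12) = -1.583
  t = (6 - (-4)·-3.000 - (-4)·-1.000 - (3)·-2.000) / (13) = -0.308
Iteration 2:
  u = (-11 - (2)·1.364 - (-1)·-1.583 - (-4)·-0.308) / (11) = -1.504
  v = (5 - (4)·-1.000 - (-1)·-1.583 - (-2)·-0.308) / (11) = 0.618
  w = (-4 - (-4)·-1.000 - (-3)·1.364 - (-1)·-0.308) / (12) = -0.351
  t = (6 - (-4)·-1.000 - (-4)·1.364 - (3)·-1.583) / (13) = 0.939
Change: (-0.504, -0.746, 1.232, 1.247) → max |·| = 1.247

1.247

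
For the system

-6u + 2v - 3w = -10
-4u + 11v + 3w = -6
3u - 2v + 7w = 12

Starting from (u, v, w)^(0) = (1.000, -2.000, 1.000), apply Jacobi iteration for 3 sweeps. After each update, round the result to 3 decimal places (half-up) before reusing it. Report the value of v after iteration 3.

Iteration 1:
  u = (-10 - (2)·-2.000 - (-3)·1.000) / (-6) = 0.500
  v = (-6 - (-4)·1.000 - (3)·1.000) / (11) = -0.455
  w = (12 - (3)·1.000 - (-2)·-2.000) / (7) = 0.714
Iteration 2:
  u = (-10 - (2)·-0.455 - (-3)·0.714) / (-6) = 1.158
  v = (-6 - (-4)·0.500 - (3)·0.714) / (11) = -0.558
  w = (12 - (3)·0.500 - (-2)·-0.455) / (7) = 1.370
Iteration 3:
  u = (-10 - (2)·-0.558 - (-3)·1.370) / (-6) = 0.796
  v = (-6 - (-4)·1.158 - (3)·1.370) / (11) = -0.498
  w = (12 - (3)·1.158 - (-2)·-0.558) / (7) = 1.059

-0.498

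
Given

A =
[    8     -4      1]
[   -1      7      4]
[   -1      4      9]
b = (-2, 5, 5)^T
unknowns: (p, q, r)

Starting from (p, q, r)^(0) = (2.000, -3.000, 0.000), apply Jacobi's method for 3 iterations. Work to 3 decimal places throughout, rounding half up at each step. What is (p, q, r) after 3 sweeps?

Iteration 1:
  p = (-2 - (-4)·-3.000 - (1)·0.000) / (8) = -1.750
  q = (5 - (-1)·2.000 - (4)·0.000) / (7) = 1.000
  r = (5 - (-1)·2.000 - (4)·-3.000) / (9) = 2.111
Iteration 2:
  p = (-2 - (-4)·1.000 - (1)·2.111) / (8) = -0.014
  q = (5 - (-1)·-1.750 - (4)·2.111) / (7) = -0.742
  r = (5 - (-1)·-1.750 - (4)·1.000) / (9) = -0.083
Iteration 3:
  p = (-2 - (-4)·-0.742 - (1)·-0.083) / (8) = -0.611
  q = (5 - (-1)·-0.014 - (4)·-0.083) / (7) = 0.760
  r = (5 - (-1)·-0.014 - (4)·-0.742) / (9) = 0.884

(-0.611, 0.760, 0.884)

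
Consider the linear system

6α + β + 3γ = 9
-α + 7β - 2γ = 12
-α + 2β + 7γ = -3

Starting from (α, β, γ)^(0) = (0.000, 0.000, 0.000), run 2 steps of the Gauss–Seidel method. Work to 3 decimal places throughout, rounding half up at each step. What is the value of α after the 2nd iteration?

1.561

Iteration 1:
  α = (9 - (1)·0.000 - (3)·0.000) / (6) = 1.500
  β = (12 - (-1)·1.500 - (-2)·0.000) / (7) = 1.929
  γ = (-3 - (-1)·1.500 - (2)·1.929) / (7) = -0.765
Iteration 2:
  α = (9 - (1)·1.929 - (3)·-0.765) / (6) = 1.561
  β = (12 - (-1)·1.561 - (-2)·-0.765) / (7) = 1.719
  γ = (-3 - (-1)·1.561 - (2)·1.719) / (7) = -0.697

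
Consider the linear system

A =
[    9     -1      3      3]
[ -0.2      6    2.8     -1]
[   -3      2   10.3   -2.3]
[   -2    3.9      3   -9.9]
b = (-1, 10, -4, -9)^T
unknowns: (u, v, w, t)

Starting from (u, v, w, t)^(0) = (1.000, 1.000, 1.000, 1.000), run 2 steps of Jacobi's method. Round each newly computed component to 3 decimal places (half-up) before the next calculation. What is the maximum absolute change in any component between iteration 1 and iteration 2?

Iteration 1:
  u = (-1 - (-1)·1.000 - (3)·1.000 - (3)·1.000) / (9) = -0.667
  v = (10 - (-0.2)·1.000 - (2.8)·1.000 - (-1)·1.000) / (6) = 1.400
  w = (-4 - (-3)·1.000 - (2)·1.000 - (-2.3)·1.000) / (10.3) = -0.068
  t = (-9 - (-2)·1.000 - (3.9)·1.000 - (3)·1.000) / (-9.9) = 1.404
Iteration 2:
  u = (-1 - (-1)·1.400 - (3)·-0.068 - (3)·1.404) / (9) = -0.401
  v = (10 - (-0.2)·-0.667 - (2.8)·-0.068 - (-1)·1.404) / (6) = 1.910
  w = (-4 - (-3)·-0.667 - (2)·1.400 - (-2.3)·1.404) / (10.3) = -0.541
  t = (-9 - (-2)·-0.667 - (3.9)·1.400 - (3)·-0.068) / (-9.9) = 1.575
Change: (0.266, 0.510, -0.473, 0.171) → max |·| = 0.510

0.510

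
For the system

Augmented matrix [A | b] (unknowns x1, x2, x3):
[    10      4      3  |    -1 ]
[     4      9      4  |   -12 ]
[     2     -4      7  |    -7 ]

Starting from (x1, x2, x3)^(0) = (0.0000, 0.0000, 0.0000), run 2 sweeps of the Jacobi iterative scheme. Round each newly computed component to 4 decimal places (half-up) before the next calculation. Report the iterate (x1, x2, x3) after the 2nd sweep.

Iteration 1:
  x1 = (-1 - (4)·0.0000 - (3)·0.0000) / (10) = -0.1000
  x2 = (-12 - (4)·0.0000 - (4)·0.0000) / (9) = -1.3333
  x3 = (-7 - (2)·0.0000 - (-4)·0.0000) / (7) = -1.0000
Iteration 2:
  x1 = (-1 - (4)·-1.3333 - (3)·-1.0000) / (10) = 0.7333
  x2 = (-12 - (4)·-0.1000 - (4)·-1.0000) / (9) = -0.8444
  x3 = (-7 - (2)·-0.1000 - (-4)·-1.3333) / (7) = -1.7333

(0.7333, -0.8444, -1.7333)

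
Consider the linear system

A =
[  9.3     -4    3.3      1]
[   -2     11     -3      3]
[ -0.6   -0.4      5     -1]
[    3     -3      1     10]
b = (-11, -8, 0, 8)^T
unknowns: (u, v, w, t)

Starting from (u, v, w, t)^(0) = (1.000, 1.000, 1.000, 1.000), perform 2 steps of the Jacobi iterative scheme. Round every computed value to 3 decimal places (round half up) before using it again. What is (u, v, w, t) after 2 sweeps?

(-1.634, -1.030, -0.049, 0.961)

Iteration 1:
  u = (-11 - (-4)·1.000 - (3.3)·1.000 - (1)·1.000) / (9.3) = -1.215
  v = (-8 - (-2)·1.000 - (-3)·1.000 - (3)·1.000) / (11) = -0.545
  w = (0 - (-0.6)·1.000 - (-0.4)·1.000 - (-1)·1.000) / (5) = 0.400
  t = (8 - (3)·1.000 - (-3)·1.000 - (1)·1.000) / (10) = 0.700
Iteration 2:
  u = (-11 - (-4)·-0.545 - (3.3)·0.400 - (1)·0.700) / (9.3) = -1.634
  v = (-8 - (-2)·-1.215 - (-3)·0.400 - (3)·0.700) / (11) = -1.030
  w = (0 - (-0.6)·-1.215 - (-0.4)·-0.545 - (-1)·0.700) / (5) = -0.049
  t = (8 - (3)·-1.215 - (-3)·-0.545 - (1)·0.400) / (10) = 0.961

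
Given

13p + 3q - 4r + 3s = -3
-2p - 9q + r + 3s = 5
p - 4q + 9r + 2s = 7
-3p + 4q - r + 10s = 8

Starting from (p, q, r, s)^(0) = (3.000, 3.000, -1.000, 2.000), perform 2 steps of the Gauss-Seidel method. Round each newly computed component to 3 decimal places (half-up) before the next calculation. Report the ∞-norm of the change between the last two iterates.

1.537

Iteration 1:
  p = (-3 - (3)·3.000 - (-4)·-1.000 - (3)·2.000) / (13) = -1.692
  q = (5 - (-2)·-1.692 - (1)·-1.000 - (3)·2.000) / (-9) = 0.376
  r = (7 - (1)·-1.692 - (-4)·0.376 - (2)·2.000) / (9) = 0.688
  s = (8 - (-3)·-1.692 - (4)·0.376 - (-1)·0.688) / (10) = 0.211
Iteration 2:
  p = (-3 - (3)·0.376 - (-4)·0.688 - (3)·0.211) / (13) = -0.155
  q = (5 - (-2)·-0.155 - (1)·0.688 - (3)·0.211) / (-9) = -0.374
  r = (7 - (1)·-0.155 - (-4)·-0.374 - (2)·0.211) / (9) = 0.582
  s = (8 - (-3)·-0.155 - (4)·-0.374 - (-1)·0.582) / (10) = 0.961
Change: (1.537, -0.750, -0.106, 0.750) → max |·| = 1.537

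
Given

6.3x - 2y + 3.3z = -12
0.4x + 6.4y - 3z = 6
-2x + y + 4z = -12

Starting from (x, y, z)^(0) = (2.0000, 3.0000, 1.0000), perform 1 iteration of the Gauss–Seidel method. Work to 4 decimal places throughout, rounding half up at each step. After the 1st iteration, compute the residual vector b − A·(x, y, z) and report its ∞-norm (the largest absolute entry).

Iteration 1:
  x = (-12 - (-2)·3.0000 - (3.3)·1.0000) / (6.3) = -1.4762
  y = (6 - (0.4)·-1.4762 - (-3)·1.0000) / (6.4) = 1.4985
  z = (-12 - (-2)·-1.4762 - (1)·1.4985) / (4) = -4.1127
Residual b − A·x = (13.8690, -15.3380, -0.0001); ∞-norm = 15.3380

15.3380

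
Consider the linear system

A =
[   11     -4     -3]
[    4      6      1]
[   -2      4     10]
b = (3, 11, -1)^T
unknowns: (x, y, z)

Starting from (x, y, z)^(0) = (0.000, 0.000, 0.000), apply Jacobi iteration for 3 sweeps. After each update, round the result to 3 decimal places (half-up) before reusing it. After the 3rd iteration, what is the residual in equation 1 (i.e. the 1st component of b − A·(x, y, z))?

Iteration 1:
  x = (3 - (-4)·0.000 - (-3)·0.000) / (11) = 0.273
  y = (11 - (4)·0.000 - (1)·0.000) / (6) = 1.833
  z = (-1 - (-2)·0.000 - (4)·0.000) / (10) = -0.100
Iteration 2:
  x = (3 - (-4)·1.833 - (-3)·-0.100) / (11) = 0.912
  y = (11 - (4)·0.273 - (1)·-0.100) / (6) = 1.668
  z = (-1 - (-2)·0.273 - (4)·1.833) / (10) = -0.779
Iteration 3:
  x = (3 - (-4)·1.668 - (-3)·-0.779) / (11) = 0.667
  y = (11 - (4)·0.912 - (1)·-0.779) / (6) = 1.355
  z = (-1 - (-2)·0.912 - (4)·1.668) / (10) = -0.585
Residual b − A·x = (-0.672, 0.787, 0.764)

-0.672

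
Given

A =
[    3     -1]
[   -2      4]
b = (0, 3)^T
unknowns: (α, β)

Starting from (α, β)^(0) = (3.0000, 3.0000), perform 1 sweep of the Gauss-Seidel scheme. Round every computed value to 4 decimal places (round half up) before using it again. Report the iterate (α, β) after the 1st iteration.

Iteration 1:
  α = (0 - (-1)·3.0000) / (3) = 1.0000
  β = (3 - (-2)·1.0000) / (4) = 1.2500

(1.0000, 1.2500)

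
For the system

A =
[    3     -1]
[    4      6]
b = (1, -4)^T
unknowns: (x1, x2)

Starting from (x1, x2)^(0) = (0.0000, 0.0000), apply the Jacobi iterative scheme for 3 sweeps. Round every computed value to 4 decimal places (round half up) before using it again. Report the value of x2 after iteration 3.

-0.7407

Iteration 1:
  x1 = (1 - (-1)·0.0000) / (3) = 0.3333
  x2 = (-4 - (4)·0.0000) / (6) = -0.6667
Iteration 2:
  x1 = (1 - (-1)·-0.6667) / (3) = 0.1111
  x2 = (-4 - (4)·0.3333) / (6) = -0.8889
Iteration 3:
  x1 = (1 - (-1)·-0.8889) / (3) = 0.0370
  x2 = (-4 - (4)·0.1111) / (6) = -0.7407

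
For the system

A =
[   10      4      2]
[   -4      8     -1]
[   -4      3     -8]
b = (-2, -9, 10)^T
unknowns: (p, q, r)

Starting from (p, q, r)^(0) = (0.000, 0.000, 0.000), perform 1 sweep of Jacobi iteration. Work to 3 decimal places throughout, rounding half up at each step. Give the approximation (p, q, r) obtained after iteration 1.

(-0.200, -1.125, -1.250)

Iteration 1:
  p = (-2 - (4)·0.000 - (2)·0.000) / (10) = -0.200
  q = (-9 - (-4)·0.000 - (-1)·0.000) / (8) = -1.125
  r = (10 - (-4)·0.000 - (3)·0.000) / (-8) = -1.250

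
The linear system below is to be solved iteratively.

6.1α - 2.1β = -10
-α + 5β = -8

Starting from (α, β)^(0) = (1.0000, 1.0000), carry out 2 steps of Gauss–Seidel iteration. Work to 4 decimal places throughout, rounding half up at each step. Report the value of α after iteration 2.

Iteration 1:
  α = (-10 - (-2.1)·1.0000) / (6.1) = -1.2951
  β = (-8 - (-1)·-1.2951) / (5) = -1.8590
Iteration 2:
  α = (-10 - (-2.1)·-1.8590) / (6.1) = -2.2793
  β = (-8 - (-1)·-2.2793) / (5) = -2.0559

-2.2793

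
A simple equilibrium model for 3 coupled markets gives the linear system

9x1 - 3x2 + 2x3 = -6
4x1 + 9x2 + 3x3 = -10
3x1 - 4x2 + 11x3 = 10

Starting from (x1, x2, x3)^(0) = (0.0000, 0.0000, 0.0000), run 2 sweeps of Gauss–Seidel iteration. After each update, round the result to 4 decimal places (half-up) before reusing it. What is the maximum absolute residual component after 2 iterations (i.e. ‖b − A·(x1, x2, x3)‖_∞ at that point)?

0.3941

Iteration 1:
  x1 = (-6 - (-3)·0.0000 - (2)·0.0000) / (9) = -0.6667
  x2 = (-10 - (4)·-0.6667 - (3)·0.0000) / (9) = -0.8148
  x3 = (10 - (3)·-0.6667 - (-4)·-0.8148) / (11) = 0.7946
Iteration 2:
  x1 = (-6 - (-3)·-0.8148 - (2)·0.7946) / (9) = -1.1148
  x2 = (-10 - (4)·-1.1148 - (3)·0.7946) / (9) = -0.8805
  x3 = (10 - (3)·-1.1148 - (-4)·-0.8805) / (11) = 0.8929
Residual b − A·x = (-0.3941, -0.2950, 0.0005); ∞-norm = 0.3941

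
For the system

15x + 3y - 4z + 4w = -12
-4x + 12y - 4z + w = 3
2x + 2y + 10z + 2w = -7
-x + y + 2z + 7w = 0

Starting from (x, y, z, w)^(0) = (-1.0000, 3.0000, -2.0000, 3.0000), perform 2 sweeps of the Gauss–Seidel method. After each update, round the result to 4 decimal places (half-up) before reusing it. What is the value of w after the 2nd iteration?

0.0873

Iteration 1:
  x = (-12 - (3)·3.0000 - (-4)·-2.0000 - (4)·3.0000) / (15) = -2.7333
  y = (3 - (-4)·-2.7333 - (-4)·-2.0000 - (1)·3.0000) / (12) = -1.5778
  z = (-7 - (2)·-2.7333 - (2)·-1.5778 - (2)·3.0000) / (10) = -0.4378
  w = (0 - (-1)·-2.7333 - (1)·-1.5778 - (2)·-0.4378) / (7) = -0.0400
Iteration 2:
  x = (-12 - (3)·-1.5778 - (-4)·-0.4378 - (4)·-0.0400) / (15) = -0.5905
  y = (3 - (-4)·-0.5905 - (-4)·-0.4378 - (1)·-0.0400) / (12) = -0.0894
  z = (-7 - (2)·-0.5905 - (2)·-0.0894 - (2)·-0.0400) / (10) = -0.5560
  w = (0 - (-1)·-0.5905 - (1)·-0.0894 - (2)·-0.5560) / (7) = 0.0873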